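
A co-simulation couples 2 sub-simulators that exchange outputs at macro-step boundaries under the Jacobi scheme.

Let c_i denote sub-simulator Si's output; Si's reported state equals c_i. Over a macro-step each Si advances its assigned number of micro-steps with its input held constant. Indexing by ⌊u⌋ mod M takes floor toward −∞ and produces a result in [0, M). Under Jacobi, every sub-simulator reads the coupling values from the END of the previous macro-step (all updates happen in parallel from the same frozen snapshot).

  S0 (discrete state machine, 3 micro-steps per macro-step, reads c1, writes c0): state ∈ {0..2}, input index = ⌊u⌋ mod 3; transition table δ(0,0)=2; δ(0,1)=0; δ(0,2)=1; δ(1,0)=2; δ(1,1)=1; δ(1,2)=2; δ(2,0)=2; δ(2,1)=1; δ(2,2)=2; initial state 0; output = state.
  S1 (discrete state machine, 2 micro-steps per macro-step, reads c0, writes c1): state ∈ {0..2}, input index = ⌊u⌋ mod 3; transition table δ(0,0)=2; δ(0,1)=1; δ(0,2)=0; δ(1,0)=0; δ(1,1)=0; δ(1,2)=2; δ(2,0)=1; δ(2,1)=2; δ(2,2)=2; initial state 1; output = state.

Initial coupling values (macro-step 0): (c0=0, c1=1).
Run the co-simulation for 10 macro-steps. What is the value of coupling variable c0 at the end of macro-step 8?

macro 1: S0 reads c1=1 → after 3×micro: 0; S1 reads c0=0 → after 2×micro: 2 ⇒ (c0=0, c1=2)
macro 2: S0 reads c1=2 → after 3×micro: 2; S1 reads c0=0 → after 2×micro: 0 ⇒ (c0=2, c1=0)
macro 3: S0 reads c1=0 → after 3×micro: 2; S1 reads c0=2 → after 2×micro: 0 ⇒ (c0=2, c1=0)
macro 4: S0 reads c1=0 → after 3×micro: 2; S1 reads c0=2 → after 2×micro: 0 ⇒ (c0=2, c1=0)
macro 5: S0 reads c1=0 → after 3×micro: 2; S1 reads c0=2 → after 2×micro: 0 ⇒ (c0=2, c1=0)
macro 6: S0 reads c1=0 → after 3×micro: 2; S1 reads c0=2 → after 2×micro: 0 ⇒ (c0=2, c1=0)
macro 7: S0 reads c1=0 → after 3×micro: 2; S1 reads c0=2 → after 2×micro: 0 ⇒ (c0=2, c1=0)
macro 8: S0 reads c1=0 → after 3×micro: 2; S1 reads c0=2 → after 2×micro: 0 ⇒ (c0=2, c1=0)
macro 9: S0 reads c1=0 → after 3×micro: 2; S1 reads c0=2 → after 2×micro: 0 ⇒ (c0=2, c1=0)
macro 10: S0 reads c1=0 → after 3×micro: 2; S1 reads c0=2 → after 2×micro: 0 ⇒ (c0=2, c1=0)

c0 at macro-step 8 = 2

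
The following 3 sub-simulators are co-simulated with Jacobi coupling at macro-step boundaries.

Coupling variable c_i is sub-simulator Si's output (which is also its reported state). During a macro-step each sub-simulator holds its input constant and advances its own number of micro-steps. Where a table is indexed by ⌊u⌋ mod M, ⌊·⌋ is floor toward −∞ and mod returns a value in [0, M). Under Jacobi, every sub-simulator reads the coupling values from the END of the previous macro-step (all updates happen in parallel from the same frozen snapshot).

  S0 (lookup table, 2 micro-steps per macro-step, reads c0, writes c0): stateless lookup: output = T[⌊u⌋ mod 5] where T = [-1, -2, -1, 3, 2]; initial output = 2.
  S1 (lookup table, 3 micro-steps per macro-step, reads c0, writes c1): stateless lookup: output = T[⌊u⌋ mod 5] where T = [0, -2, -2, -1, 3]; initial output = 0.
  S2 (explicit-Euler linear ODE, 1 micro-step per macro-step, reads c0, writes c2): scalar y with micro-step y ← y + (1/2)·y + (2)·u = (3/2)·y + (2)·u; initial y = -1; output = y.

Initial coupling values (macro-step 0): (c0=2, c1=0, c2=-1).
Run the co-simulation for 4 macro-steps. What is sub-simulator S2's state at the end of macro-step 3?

macro 1: S0 reads c0=2 → after 2×micro: -1; S1 reads c0=2 → after 3×micro: -2; S2 reads c0=2 → after 1×micro: 5/2 ⇒ (c0=-1, c1=-2, c2=5/2)
macro 2: S0 reads c0=-1 → after 2×micro: 2; S1 reads c0=-1 → after 3×micro: 3; S2 reads c0=-1 → after 1×micro: 7/4 ⇒ (c0=2, c1=3, c2=7/4)
macro 3: S0 reads c0=2 → after 2×micro: -1; S1 reads c0=2 → after 3×micro: -2; S2 reads c0=2 → after 1×micro: 53/8 ⇒ (c0=-1, c1=-2, c2=53/8)
macro 4: S0 reads c0=-1 → after 2×micro: 2; S1 reads c0=-1 → after 3×micro: 3; S2 reads c0=-1 → after 1×micro: 127/16 ⇒ (c0=2, c1=3, c2=127/16)

S2 state at macro-step 3 = 53/8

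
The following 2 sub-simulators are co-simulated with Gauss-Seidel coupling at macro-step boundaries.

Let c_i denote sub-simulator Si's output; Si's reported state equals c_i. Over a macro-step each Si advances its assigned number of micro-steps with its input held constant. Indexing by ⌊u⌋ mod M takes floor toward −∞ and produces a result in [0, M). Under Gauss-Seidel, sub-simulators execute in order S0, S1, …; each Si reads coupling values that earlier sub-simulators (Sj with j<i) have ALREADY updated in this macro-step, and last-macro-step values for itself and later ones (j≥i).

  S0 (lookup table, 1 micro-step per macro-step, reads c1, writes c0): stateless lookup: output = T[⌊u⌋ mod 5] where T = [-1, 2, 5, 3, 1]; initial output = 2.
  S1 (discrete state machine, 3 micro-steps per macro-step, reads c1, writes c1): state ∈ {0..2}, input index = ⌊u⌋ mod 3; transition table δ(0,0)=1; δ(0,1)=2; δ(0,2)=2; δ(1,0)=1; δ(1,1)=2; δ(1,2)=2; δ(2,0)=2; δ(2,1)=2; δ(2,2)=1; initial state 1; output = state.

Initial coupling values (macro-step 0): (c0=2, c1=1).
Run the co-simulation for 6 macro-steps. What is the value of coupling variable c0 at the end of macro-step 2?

c0 at macro-step 2 = 5

macro 1: S0 reads c1=1 → after 1×micro: 2; S1 reads c1=1 → after 3×micro: 2 ⇒ (c0=2, c1=2)
macro 2: S0 reads c1=2 → after 1×micro: 5; S1 reads c1=2 → after 3×micro: 1 ⇒ (c0=5, c1=1)
macro 3: S0 reads c1=1 → after 1×micro: 2; S1 reads c1=1 → after 3×micro: 2 ⇒ (c0=2, c1=2)
macro 4: S0 reads c1=2 → after 1×micro: 5; S1 reads c1=2 → after 3×micro: 1 ⇒ (c0=5, c1=1)
macro 5: S0 reads c1=1 → after 1×micro: 2; S1 reads c1=1 → after 3×micro: 2 ⇒ (c0=2, c1=2)
macro 6: S0 reads c1=2 → after 1×micro: 5; S1 reads c1=2 → after 3×micro: 1 ⇒ (c0=5, c1=1)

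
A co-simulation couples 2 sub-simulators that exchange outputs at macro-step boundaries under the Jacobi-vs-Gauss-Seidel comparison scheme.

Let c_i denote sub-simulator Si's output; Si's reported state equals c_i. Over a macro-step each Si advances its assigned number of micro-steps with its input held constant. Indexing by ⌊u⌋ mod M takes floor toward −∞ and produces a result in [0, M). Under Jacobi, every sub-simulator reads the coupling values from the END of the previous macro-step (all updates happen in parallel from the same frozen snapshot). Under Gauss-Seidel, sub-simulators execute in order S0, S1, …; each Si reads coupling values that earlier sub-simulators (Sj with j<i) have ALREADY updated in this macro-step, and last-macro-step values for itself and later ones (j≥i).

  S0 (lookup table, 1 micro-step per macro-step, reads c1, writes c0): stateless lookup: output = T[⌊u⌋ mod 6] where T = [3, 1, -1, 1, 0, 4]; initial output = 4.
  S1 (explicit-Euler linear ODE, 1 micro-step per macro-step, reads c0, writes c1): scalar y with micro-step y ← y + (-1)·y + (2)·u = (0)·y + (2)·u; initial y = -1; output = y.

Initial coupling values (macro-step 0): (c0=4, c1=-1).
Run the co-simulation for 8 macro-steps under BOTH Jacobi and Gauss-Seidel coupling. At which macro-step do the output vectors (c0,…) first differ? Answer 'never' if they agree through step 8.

[Jacobi] macro 1: S0 reads c1=-1 → after 1×micro: 4; S1 reads c0=4 → after 1×micro: 8 ⇒ (c0=4, c1=8)
[Jacobi] macro 2: S0 reads c1=8 → after 1×micro: -1; S1 reads c0=4 → after 1×micro: 8 ⇒ (c0=-1, c1=8)
[Jacobi] macro 3: S0 reads c1=8 → after 1×micro: -1; S1 reads c0=-1 → after 1×micro: -2 ⇒ (c0=-1, c1=-2)
[Jacobi] macro 4: S0 reads c1=-2 → after 1×micro: 0; S1 reads c0=-1 → after 1×micro: -2 ⇒ (c0=0, c1=-2)
[Jacobi] macro 5: S0 reads c1=-2 → after 1×micro: 0; S1 reads c0=0 → after 1×micro: 0 ⇒ (c0=0, c1=0)
[Jacobi] macro 6: S0 reads c1=0 → after 1×micro: 3; S1 reads c0=0 → after 1×micro: 0 ⇒ (c0=3, c1=0)
[Jacobi] macro 7: S0 reads c1=0 → after 1×micro: 3; S1 reads c0=3 → after 1×micro: 6 ⇒ (c0=3, c1=6)
[Jacobi] macro 8: S0 reads c1=6 → after 1×micro: 3; S1 reads c0=3 → after 1×micro: 6 ⇒ (c0=3, c1=6)
[Gauss-Seidel] macro 1: S0 reads c1=-1 → after 1×micro: 4; S1 reads c0=4 → after 1×micro: 8 ⇒ (c0=4, c1=8)
[Gauss-Seidel] macro 2: S0 reads c1=8 → after 1×micro: -1; S1 reads c0=-1 → after 1×micro: -2 ⇒ (c0=-1, c1=-2)
[Gauss-Seidel] macro 3: S0 reads c1=-2 → after 1×micro: 0; S1 reads c0=0 → after 1×micro: 0 ⇒ (c0=0, c1=0)
[Gauss-Seidel] macro 4: S0 reads c1=0 → after 1×micro: 3; S1 reads c0=3 → after 1×micro: 6 ⇒ (c0=3, c1=6)
[Gauss-Seidel] macro 5: S0 reads c1=6 → after 1×micro: 3; S1 reads c0=3 → after 1×micro: 6 ⇒ (c0=3, c1=6)
[Gauss-Seidel] macro 6: S0 reads c1=6 → after 1×micro: 3; S1 reads c0=3 → after 1×micro: 6 ⇒ (c0=3, c1=6)
[Gauss-Seidel] macro 7: S0 reads c1=6 → after 1×micro: 3; S1 reads c0=3 → after 1×micro: 6 ⇒ (c0=3, c1=6)
[Gauss-Seidel] macro 8: S0 reads c1=6 → after 1×micro: 3; S1 reads c0=3 → after 1×micro: 6 ⇒ (c0=3, c1=6)

first divergence at macro-step: 2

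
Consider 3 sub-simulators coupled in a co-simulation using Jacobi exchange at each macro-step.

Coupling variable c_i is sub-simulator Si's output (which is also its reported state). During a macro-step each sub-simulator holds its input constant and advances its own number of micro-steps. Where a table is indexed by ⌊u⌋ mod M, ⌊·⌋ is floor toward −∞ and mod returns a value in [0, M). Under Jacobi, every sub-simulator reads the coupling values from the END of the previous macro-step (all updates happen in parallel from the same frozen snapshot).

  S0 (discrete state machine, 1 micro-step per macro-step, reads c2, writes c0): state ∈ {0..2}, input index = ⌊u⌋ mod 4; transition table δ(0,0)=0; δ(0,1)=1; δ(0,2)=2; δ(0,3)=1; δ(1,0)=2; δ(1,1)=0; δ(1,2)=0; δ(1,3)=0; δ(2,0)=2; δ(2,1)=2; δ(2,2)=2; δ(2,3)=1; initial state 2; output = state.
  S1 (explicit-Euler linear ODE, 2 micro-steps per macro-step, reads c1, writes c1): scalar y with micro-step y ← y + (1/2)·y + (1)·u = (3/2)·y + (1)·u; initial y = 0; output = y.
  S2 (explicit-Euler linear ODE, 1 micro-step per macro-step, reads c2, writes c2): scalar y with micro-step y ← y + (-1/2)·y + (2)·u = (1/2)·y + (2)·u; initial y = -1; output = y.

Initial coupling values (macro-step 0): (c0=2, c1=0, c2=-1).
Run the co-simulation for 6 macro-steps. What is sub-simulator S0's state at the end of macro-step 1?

S0 state at macro-step 1 = 1

macro 1: S0 reads c2=-1 → after 1×micro: 1; S1 reads c1=0 → after 2×micro: 0; S2 reads c2=-1 → after 1×micro: -5/2 ⇒ (c0=1, c1=0, c2=-5/2)
macro 2: S0 reads c2=-5/2 → after 1×micro: 0; S1 reads c1=0 → after 2×micro: 0; S2 reads c2=-5/2 → after 1×micro: -25/4 ⇒ (c0=0, c1=0, c2=-25/4)
macro 3: S0 reads c2=-25/4 → after 1×micro: 1; S1 reads c1=0 → after 2×micro: 0; S2 reads c2=-25/4 → after 1×micro: -125/8 ⇒ (c0=1, c1=0, c2=-125/8)
macro 4: S0 reads c2=-125/8 → after 1×micro: 2; S1 reads c1=0 → after 2×micro: 0; S2 reads c2=-125/8 → after 1×micro: -625/16 ⇒ (c0=2, c1=0, c2=-625/16)
macro 5: S0 reads c2=-625/16 → after 1×micro: 2; S1 reads c1=0 → after 2×micro: 0; S2 reads c2=-625/16 → after 1×micro: -3125/32 ⇒ (c0=2, c1=0, c2=-3125/32)
macro 6: S0 reads c2=-3125/32 → after 1×micro: 2; S1 reads c1=0 → after 2×micro: 0; S2 reads c2=-3125/32 → after 1×micro: -15625/64 ⇒ (c0=2, c1=0, c2=-15625/64)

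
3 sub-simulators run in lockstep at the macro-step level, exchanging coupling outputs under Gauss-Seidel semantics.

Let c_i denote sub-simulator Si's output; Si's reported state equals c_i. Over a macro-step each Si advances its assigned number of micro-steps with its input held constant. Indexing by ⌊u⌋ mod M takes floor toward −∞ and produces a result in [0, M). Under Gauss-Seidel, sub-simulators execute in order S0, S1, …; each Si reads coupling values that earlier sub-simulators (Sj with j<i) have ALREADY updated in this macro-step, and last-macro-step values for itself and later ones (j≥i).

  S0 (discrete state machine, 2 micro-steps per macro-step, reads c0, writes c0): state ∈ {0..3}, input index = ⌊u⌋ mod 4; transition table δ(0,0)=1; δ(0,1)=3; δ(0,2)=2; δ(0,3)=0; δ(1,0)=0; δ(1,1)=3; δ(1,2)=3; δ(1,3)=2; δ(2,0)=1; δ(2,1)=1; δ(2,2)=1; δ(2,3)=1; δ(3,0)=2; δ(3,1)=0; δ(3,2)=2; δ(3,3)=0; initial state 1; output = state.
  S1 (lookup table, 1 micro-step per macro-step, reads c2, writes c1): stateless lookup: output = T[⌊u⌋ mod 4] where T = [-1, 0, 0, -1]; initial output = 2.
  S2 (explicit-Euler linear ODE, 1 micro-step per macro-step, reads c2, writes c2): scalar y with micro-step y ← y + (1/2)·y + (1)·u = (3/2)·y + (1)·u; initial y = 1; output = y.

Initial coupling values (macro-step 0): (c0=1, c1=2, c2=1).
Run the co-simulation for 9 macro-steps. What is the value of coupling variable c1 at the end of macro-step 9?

c1 at macro-step 9 = 0

macro 1: S0 reads c0=1 → after 2×micro: 0; S1 reads c2=1 → after 1×micro: 0; S2 reads c2=1 → after 1×micro: 5/2 ⇒ (c0=0, c1=0, c2=5/2)
macro 2: S0 reads c0=0 → after 2×micro: 0; S1 reads c2=5/2 → after 1×micro: 0; S2 reads c2=5/2 → after 1×micro: 25/4 ⇒ (c0=0, c1=0, c2=25/4)
macro 3: S0 reads c0=0 → after 2×micro: 0; S1 reads c2=25/4 → after 1×micro: 0; S2 reads c2=25/4 → after 1×micro: 125/8 ⇒ (c0=0, c1=0, c2=125/8)
macro 4: S0 reads c0=0 → after 2×micro: 0; S1 reads c2=125/8 → after 1×micro: -1; S2 reads c2=125/8 → after 1×micro: 625/16 ⇒ (c0=0, c1=-1, c2=625/16)
macro 5: S0 reads c0=0 → after 2×micro: 0; S1 reads c2=625/16 → after 1×micro: -1; S2 reads c2=625/16 → after 1×micro: 3125/32 ⇒ (c0=0, c1=-1, c2=3125/32)
macro 6: S0 reads c0=0 → after 2×micro: 0; S1 reads c2=3125/32 → after 1×micro: 0; S2 reads c2=3125/32 → after 1×micro: 15625/64 ⇒ (c0=0, c1=0, c2=15625/64)
macro 7: S0 reads c0=0 → after 2×micro: 0; S1 reads c2=15625/64 → after 1×micro: -1; S2 reads c2=15625/64 → after 1×micro: 78125/128 ⇒ (c0=0, c1=-1, c2=78125/128)
macro 8: S0 reads c0=0 → after 2×micro: 0; S1 reads c2=78125/128 → after 1×micro: 0; S2 reads c2=78125/128 → after 1×micro: 390625/256 ⇒ (c0=0, c1=0, c2=390625/256)
macro 9: S0 reads c0=0 → after 2×micro: 0; S1 reads c2=390625/256 → after 1×micro: 0; S2 reads c2=390625/256 → after 1×micro: 1953125/512 ⇒ (c0=0, c1=0, c2=1953125/512)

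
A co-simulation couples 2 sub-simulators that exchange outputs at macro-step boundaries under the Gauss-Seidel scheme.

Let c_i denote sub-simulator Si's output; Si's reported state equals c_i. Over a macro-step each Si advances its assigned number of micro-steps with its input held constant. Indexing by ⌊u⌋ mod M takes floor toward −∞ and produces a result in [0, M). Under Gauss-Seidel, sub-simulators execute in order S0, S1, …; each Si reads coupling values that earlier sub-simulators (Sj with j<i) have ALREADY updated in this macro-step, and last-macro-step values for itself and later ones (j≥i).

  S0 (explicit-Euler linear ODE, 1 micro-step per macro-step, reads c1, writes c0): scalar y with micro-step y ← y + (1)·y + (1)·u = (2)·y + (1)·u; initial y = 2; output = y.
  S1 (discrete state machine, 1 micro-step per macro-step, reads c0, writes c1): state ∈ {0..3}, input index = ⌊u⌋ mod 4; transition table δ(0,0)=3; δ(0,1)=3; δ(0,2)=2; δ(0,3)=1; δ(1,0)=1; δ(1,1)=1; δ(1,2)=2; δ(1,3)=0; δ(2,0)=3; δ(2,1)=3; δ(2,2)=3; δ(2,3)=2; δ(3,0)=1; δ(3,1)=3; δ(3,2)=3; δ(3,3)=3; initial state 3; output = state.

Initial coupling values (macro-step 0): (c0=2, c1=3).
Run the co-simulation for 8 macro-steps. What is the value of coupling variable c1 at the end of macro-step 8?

c1 at macro-step 8 = 3

macro 1: S0 reads c1=3 → after 1×micro: 7; S1 reads c0=7 → after 1×micro: 3 ⇒ (c0=7, c1=3)
macro 2: S0 reads c1=3 → after 1×micro: 17; S1 reads c0=17 → after 1×micro: 3 ⇒ (c0=17, c1=3)
macro 3: S0 reads c1=3 → after 1×micro: 37; S1 reads c0=37 → after 1×micro: 3 ⇒ (c0=37, c1=3)
macro 4: S0 reads c1=3 → after 1×micro: 77; S1 reads c0=77 → after 1×micro: 3 ⇒ (c0=77, c1=3)
macro 5: S0 reads c1=3 → after 1×micro: 157; S1 reads c0=157 → after 1×micro: 3 ⇒ (c0=157, c1=3)
macro 6: S0 reads c1=3 → after 1×micro: 317; S1 reads c0=317 → after 1×micro: 3 ⇒ (c0=317, c1=3)
macro 7: S0 reads c1=3 → after 1×micro: 637; S1 reads c0=637 → after 1×micro: 3 ⇒ (c0=637, c1=3)
macro 8: S0 reads c1=3 → after 1×micro: 1277; S1 reads c0=1277 → after 1×micro: 3 ⇒ (c0=1277, c1=3)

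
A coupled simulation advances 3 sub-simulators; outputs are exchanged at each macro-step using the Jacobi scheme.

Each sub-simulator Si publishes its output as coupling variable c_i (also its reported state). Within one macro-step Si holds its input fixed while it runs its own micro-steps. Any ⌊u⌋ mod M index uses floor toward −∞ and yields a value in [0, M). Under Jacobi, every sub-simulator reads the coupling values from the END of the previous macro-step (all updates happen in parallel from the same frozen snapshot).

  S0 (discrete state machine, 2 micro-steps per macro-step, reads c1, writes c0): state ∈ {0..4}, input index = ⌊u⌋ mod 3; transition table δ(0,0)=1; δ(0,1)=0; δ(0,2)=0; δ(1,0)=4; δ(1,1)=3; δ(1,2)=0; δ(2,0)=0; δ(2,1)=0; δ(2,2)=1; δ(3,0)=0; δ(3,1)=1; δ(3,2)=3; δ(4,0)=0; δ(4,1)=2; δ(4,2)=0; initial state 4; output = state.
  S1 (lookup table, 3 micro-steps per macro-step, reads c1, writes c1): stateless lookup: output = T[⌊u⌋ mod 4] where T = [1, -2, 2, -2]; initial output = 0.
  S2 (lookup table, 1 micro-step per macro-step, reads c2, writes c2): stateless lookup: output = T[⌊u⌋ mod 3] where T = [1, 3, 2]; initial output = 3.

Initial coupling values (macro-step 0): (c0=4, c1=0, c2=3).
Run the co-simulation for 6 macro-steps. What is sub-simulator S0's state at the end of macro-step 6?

macro 1: S0 reads c1=0 → after 2×micro: 1; S1 reads c1=0 → after 3×micro: 1; S2 reads c2=3 → after 1×micro: 1 ⇒ (c0=1, c1=1, c2=1)
macro 2: S0 reads c1=1 → after 2×micro: 1; S1 reads c1=1 → after 3×micro: -2; S2 reads c2=1 → after 1×micro: 3 ⇒ (c0=1, c1=-2, c2=3)
macro 3: S0 reads c1=-2 → after 2×micro: 1; S1 reads c1=-2 → after 3×micro: 2; S2 reads c2=3 → after 1×micro: 1 ⇒ (c0=1, c1=2, c2=1)
macro 4: S0 reads c1=2 → after 2×micro: 0; S1 reads c1=2 → after 3×micro: 2; S2 reads c2=1 → after 1×micro: 3 ⇒ (c0=0, c1=2, c2=3)
macro 5: S0 reads c1=2 → after 2×micro: 0; S1 reads c1=2 → after 3×micro: 2; S2 reads c2=3 → after 1×micro: 1 ⇒ (c0=0, c1=2, c2=1)
macro 6: S0 reads c1=2 → after 2×micro: 0; S1 reads c1=2 → after 3×micro: 2; S2 reads c2=1 → after 1×micro: 3 ⇒ (c0=0, c1=2, c2=3)

S0 state at macro-step 6 = 0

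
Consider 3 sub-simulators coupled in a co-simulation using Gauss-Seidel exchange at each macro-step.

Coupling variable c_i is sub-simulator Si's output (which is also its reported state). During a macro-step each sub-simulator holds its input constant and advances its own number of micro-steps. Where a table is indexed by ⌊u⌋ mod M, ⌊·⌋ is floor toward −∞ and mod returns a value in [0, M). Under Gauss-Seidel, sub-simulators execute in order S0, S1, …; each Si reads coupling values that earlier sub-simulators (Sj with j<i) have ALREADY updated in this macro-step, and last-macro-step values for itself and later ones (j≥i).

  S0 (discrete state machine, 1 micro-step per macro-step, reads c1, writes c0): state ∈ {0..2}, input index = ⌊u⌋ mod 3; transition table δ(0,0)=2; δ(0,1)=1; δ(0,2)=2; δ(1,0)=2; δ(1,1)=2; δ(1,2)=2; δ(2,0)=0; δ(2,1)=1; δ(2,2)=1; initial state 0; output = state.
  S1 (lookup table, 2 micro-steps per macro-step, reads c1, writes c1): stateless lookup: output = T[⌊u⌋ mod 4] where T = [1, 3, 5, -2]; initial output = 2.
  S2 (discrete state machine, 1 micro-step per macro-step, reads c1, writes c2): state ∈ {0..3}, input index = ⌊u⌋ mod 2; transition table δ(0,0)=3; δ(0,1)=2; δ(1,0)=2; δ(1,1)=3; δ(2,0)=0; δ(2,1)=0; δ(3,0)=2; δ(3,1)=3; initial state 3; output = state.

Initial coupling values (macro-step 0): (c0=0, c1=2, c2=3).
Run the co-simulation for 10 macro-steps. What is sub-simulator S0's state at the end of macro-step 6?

S0 state at macro-step 6 = 0

macro 1: S0 reads c1=2 → after 1×micro: 2; S1 reads c1=2 → after 2×micro: 5; S2 reads c1=5 → after 1×micro: 3 ⇒ (c0=2, c1=5, c2=3)
macro 2: S0 reads c1=5 → after 1×micro: 1; S1 reads c1=5 → after 2×micro: 3; S2 reads c1=3 → after 1×micro: 3 ⇒ (c0=1, c1=3, c2=3)
macro 3: S0 reads c1=3 → after 1×micro: 2; S1 reads c1=3 → after 2×micro: -2; S2 reads c1=-2 → after 1×micro: 2 ⇒ (c0=2, c1=-2, c2=2)
macro 4: S0 reads c1=-2 → after 1×micro: 1; S1 reads c1=-2 → after 2×micro: 5; S2 reads c1=5 → after 1×micro: 0 ⇒ (c0=1, c1=5, c2=0)
macro 5: S0 reads c1=5 → after 1×micro: 2; S1 reads c1=5 → after 2×micro: 3; S2 reads c1=3 → after 1×micro: 2 ⇒ (c0=2, c1=3, c2=2)
macro 6: S0 reads c1=3 → after 1×micro: 0; S1 reads c1=3 → after 2×micro: -2; S2 reads c1=-2 → after 1×micro: 0 ⇒ (c0=0, c1=-2, c2=0)
macro 7: S0 reads c1=-2 → after 1×micro: 1; S1 reads c1=-2 → after 2×micro: 5; S2 reads c1=5 → after 1×micro: 2 ⇒ (c0=1, c1=5, c2=2)
macro 8: S0 reads c1=5 → after 1×micro: 2; S1 reads c1=5 → after 2×micro: 3; S2 reads c1=3 → after 1×micro: 0 ⇒ (c0=2, c1=3, c2=0)
macro 9: S0 reads c1=3 → after 1×micro: 0; S1 reads c1=3 → after 2×micro: -2; S2 reads c1=-2 → after 1×micro: 3 ⇒ (c0=0, c1=-2, c2=3)
macro 10: S0 reads c1=-2 → after 1×micro: 1; S1 reads c1=-2 → after 2×micro: 5; S2 reads c1=5 → after 1×micro: 3 ⇒ (c0=1, c1=5, c2=3)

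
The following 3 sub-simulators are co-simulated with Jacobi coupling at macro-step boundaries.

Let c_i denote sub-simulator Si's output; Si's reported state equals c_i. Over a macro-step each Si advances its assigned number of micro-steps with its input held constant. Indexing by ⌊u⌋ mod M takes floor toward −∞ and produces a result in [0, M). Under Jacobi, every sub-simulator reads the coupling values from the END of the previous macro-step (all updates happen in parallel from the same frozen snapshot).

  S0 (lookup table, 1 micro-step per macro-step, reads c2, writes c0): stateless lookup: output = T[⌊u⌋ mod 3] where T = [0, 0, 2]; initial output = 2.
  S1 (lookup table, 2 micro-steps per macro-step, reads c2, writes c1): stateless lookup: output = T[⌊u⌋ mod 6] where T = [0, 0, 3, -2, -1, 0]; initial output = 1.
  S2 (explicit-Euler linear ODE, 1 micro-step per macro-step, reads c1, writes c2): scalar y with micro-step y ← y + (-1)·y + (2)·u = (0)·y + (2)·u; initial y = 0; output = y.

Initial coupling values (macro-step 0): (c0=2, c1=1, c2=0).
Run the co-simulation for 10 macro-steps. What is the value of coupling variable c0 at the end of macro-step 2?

c0 at macro-step 2 = 2

macro 1: S0 reads c2=0 → after 1×micro: 0; S1 reads c2=0 → after 2×micro: 0; S2 reads c1=1 → after 1×micro: 2 ⇒ (c0=0, c1=0, c2=2)
macro 2: S0 reads c2=2 → after 1×micro: 2; S1 reads c2=2 → after 2×micro: 3; S2 reads c1=0 → after 1×micro: 0 ⇒ (c0=2, c1=3, c2=0)
macro 3: S0 reads c2=0 → after 1×micro: 0; S1 reads c2=0 → after 2×micro: 0; S2 reads c1=3 → after 1×micro: 6 ⇒ (c0=0, c1=0, c2=6)
macro 4: S0 reads c2=6 → after 1×micro: 0; S1 reads c2=6 → after 2×micro: 0; S2 reads c1=0 → after 1×micro: 0 ⇒ (c0=0, c1=0, c2=0)
macro 5: S0 reads c2=0 → after 1×micro: 0; S1 reads c2=0 → after 2×micro: 0; S2 reads c1=0 → after 1×micro: 0 ⇒ (c0=0, c1=0, c2=0)
macro 6: S0 reads c2=0 → after 1×micro: 0; S1 reads c2=0 → after 2×micro: 0; S2 reads c1=0 → after 1×micro: 0 ⇒ (c0=0, c1=0, c2=0)
macro 7: S0 reads c2=0 → after 1×micro: 0; S1 reads c2=0 → after 2×micro: 0; S2 reads c1=0 → after 1×micro: 0 ⇒ (c0=0, c1=0, c2=0)
macro 8: S0 reads c2=0 → after 1×micro: 0; S1 reads c2=0 → after 2×micro: 0; S2 reads c1=0 → after 1×micro: 0 ⇒ (c0=0, c1=0, c2=0)
macro 9: S0 reads c2=0 → after 1×micro: 0; S1 reads c2=0 → after 2×micro: 0; S2 reads c1=0 → after 1×micro: 0 ⇒ (c0=0, c1=0, c2=0)
macro 10: S0 reads c2=0 → after 1×micro: 0; S1 reads c2=0 → after 2×micro: 0; S2 reads c1=0 → after 1×micro: 0 ⇒ (c0=0, c1=0, c2=0)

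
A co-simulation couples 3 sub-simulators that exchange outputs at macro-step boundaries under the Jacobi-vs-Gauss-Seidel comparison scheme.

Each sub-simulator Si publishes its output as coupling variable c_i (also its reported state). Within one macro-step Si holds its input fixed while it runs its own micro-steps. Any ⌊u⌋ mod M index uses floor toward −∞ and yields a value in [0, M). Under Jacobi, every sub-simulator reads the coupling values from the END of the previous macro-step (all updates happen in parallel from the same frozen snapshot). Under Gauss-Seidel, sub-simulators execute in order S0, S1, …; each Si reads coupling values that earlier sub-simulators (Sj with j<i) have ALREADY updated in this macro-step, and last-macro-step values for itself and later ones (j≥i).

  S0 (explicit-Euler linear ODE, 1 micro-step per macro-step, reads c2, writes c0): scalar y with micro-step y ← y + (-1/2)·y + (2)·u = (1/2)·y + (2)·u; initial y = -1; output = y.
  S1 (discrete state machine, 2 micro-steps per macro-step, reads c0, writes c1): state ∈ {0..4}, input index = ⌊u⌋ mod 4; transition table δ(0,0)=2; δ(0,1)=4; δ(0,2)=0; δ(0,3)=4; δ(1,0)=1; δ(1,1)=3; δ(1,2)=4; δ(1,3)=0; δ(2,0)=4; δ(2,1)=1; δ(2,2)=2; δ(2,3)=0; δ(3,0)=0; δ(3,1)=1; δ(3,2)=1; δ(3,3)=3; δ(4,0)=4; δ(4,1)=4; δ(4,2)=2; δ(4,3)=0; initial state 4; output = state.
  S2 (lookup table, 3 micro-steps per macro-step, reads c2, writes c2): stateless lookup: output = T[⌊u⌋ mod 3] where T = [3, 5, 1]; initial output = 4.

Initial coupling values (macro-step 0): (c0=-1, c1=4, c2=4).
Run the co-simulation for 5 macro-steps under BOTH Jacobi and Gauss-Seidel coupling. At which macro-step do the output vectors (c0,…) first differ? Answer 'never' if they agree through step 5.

[Jacobi] macro 1: S0 reads c2=4 → after 1×micro: 15/2; S1 reads c0=-1 → after 2×micro: 4; S2 reads c2=4 → after 3×micro: 5 ⇒ (c0=15/2, c1=4, c2=5)
[Jacobi] macro 2: S0 reads c2=5 → after 1×micro: 55/4; S1 reads c0=15/2 → after 2×micro: 4; S2 reads c2=5 → after 3×micro: 1 ⇒ (c0=55/4, c1=4, c2=1)
[Jacobi] macro 3: S0 reads c2=1 → after 1×micro: 71/8; S1 reads c0=55/4 → after 2×micro: 4; S2 reads c2=1 → after 3×micro: 5 ⇒ (c0=71/8, c1=4, c2=5)
[Jacobi] macro 4: S0 reads c2=5 → after 1×micro: 231/16; S1 reads c0=71/8 → after 2×micro: 4; S2 reads c2=5 → after 3×micro: 1 ⇒ (c0=231/16, c1=4, c2=1)
[Jacobi] macro 5: S0 reads c2=1 → after 1×micro: 295/32; S1 reads c0=231/16 → after 2×micro: 2; S2 reads c2=1 → after 3×micro: 5 ⇒ (c0=295/32, c1=2, c2=5)
[Gauss-Seidel] macro 1: S0 reads c2=4 → after 1×micro: 15/2; S1 reads c0=15/2 → after 2×micro: 4; S2 reads c2=4 → after 3×micro: 5 ⇒ (c0=15/2, c1=4, c2=5)
[Gauss-Seidel] macro 2: S0 reads c2=5 → after 1×micro: 55/4; S1 reads c0=55/4 → after 2×micro: 4; S2 reads c2=5 → after 3×micro: 1 ⇒ (c0=55/4, c1=4, c2=1)
[Gauss-Seidel] macro 3: S0 reads c2=1 → after 1×micro: 71/8; S1 reads c0=71/8 → after 2×micro: 4; S2 reads c2=1 → after 3×micro: 5 ⇒ (c0=71/8, c1=4, c2=5)
[Gauss-Seidel] macro 4: S0 reads c2=5 → after 1×micro: 231/16; S1 reads c0=231/16 → after 2×micro: 2; S2 reads c2=5 → after 3×micro: 1 ⇒ (c0=231/16, c1=2, c2=1)
[Gauss-Seidel] macro 5: S0 reads c2=1 → after 1×micro: 295/32; S1 reads c0=295/32 → after 2×micro: 3; S2 reads c2=1 → after 3×micro: 5 ⇒ (c0=295/32, c1=3, c2=5)

first divergence at macro-step: 4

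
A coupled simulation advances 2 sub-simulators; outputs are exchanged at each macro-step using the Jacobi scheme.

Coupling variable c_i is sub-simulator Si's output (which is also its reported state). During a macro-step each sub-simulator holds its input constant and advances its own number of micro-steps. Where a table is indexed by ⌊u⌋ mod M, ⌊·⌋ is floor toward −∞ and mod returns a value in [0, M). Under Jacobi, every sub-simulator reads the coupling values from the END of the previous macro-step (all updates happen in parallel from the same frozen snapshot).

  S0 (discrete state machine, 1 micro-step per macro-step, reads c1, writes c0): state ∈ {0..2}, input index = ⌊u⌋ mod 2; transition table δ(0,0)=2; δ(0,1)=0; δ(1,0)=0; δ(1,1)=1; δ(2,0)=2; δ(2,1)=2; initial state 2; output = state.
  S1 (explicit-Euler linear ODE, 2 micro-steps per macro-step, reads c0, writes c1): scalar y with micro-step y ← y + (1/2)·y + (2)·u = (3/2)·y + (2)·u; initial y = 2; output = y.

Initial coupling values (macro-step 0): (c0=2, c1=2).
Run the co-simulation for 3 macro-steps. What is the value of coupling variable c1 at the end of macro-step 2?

c1 at macro-step 2 = 341/8

macro 1: S0 reads c1=2 → after 1×micro: 2; S1 reads c0=2 → after 2×micro: 29/2 ⇒ (c0=2, c1=29/2)
macro 2: S0 reads c1=29/2 → after 1×micro: 2; S1 reads c0=2 → after 2×micro: 341/8 ⇒ (c0=2, c1=341/8)
macro 3: S0 reads c1=341/8 → after 1×micro: 2; S1 reads c0=2 → after 2×micro: 3389/32 ⇒ (c0=2, c1=3389/32)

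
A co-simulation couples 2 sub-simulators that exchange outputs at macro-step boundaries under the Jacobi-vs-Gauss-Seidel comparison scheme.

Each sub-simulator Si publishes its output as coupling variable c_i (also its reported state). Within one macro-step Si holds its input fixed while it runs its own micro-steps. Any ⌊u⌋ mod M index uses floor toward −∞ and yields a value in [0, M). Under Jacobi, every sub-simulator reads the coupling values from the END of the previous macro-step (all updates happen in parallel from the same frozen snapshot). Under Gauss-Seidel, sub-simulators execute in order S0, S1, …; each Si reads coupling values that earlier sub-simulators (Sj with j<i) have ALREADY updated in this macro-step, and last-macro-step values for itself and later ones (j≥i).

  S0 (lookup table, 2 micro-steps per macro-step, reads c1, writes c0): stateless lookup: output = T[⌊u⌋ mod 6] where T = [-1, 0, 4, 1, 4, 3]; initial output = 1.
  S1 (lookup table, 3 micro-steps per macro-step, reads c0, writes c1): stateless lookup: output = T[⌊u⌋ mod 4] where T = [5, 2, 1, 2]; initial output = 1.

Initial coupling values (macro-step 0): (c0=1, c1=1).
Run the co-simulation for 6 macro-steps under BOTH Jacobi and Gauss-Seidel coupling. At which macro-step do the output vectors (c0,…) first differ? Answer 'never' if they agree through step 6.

[Jacobi] macro 1: S0 reads c1=1 → after 2×micro: 0; S1 reads c0=1 → after 3×micro: 2 ⇒ (c0=0, c1=2)
[Jacobi] macro 2: S0 reads c1=2 → after 2×micro: 4; S1 reads c0=0 → after 3×micro: 5 ⇒ (c0=4, c1=5)
[Jacobi] macro 3: S0 reads c1=5 → after 2×micro: 3; S1 reads c0=4 → after 3×micro: 5 ⇒ (c0=3, c1=5)
[Jacobi] macro 4: S0 reads c1=5 → after 2×micro: 3; S1 reads c0=3 → after 3×micro: 2 ⇒ (c0=3, c1=2)
[Jacobi] macro 5: S0 reads c1=2 → after 2×micro: 4; S1 reads c0=3 → after 3×micro: 2 ⇒ (c0=4, c1=2)
[Jacobi] macro 6: S0 reads c1=2 → after 2×micro: 4; S1 reads c0=4 → after 3×micro: 5 ⇒ (c0=4, c1=5)
[Gauss-Seidel] macro 1: S0 reads c1=1 → after 2×micro: 0; S1 reads c0=0 → after 3×micro: 5 ⇒ (c0=0, c1=5)
[Gauss-Seidel] macro 2: S0 reads c1=5 → after 2×micro: 3; S1 reads c0=3 → after 3×micro: 2 ⇒ (c0=3, c1=2)
[Gauss-Seidel] macro 3: S0 reads c1=2 → after 2×micro: 4; S1 reads c0=4 → after 3×micro: 5 ⇒ (c0=4, c1=5)
[Gauss-Seidel] macro 4: S0 reads c1=5 → after 2×micro: 3; S1 reads c0=3 → after 3×micro: 2 ⇒ (c0=3, c1=2)
[Gauss-Seidel] macro 5: S0 reads c1=2 → after 2×micro: 4; S1 reads c0=4 → after 3×micro: 5 ⇒ (c0=4, c1=5)
[Gauss-Seidel] macro 6: S0 reads c1=5 → after 2×micro: 3; S1 reads c0=3 → after 3×micro: 2 ⇒ (c0=3, c1=2)

first divergence at macro-step: 1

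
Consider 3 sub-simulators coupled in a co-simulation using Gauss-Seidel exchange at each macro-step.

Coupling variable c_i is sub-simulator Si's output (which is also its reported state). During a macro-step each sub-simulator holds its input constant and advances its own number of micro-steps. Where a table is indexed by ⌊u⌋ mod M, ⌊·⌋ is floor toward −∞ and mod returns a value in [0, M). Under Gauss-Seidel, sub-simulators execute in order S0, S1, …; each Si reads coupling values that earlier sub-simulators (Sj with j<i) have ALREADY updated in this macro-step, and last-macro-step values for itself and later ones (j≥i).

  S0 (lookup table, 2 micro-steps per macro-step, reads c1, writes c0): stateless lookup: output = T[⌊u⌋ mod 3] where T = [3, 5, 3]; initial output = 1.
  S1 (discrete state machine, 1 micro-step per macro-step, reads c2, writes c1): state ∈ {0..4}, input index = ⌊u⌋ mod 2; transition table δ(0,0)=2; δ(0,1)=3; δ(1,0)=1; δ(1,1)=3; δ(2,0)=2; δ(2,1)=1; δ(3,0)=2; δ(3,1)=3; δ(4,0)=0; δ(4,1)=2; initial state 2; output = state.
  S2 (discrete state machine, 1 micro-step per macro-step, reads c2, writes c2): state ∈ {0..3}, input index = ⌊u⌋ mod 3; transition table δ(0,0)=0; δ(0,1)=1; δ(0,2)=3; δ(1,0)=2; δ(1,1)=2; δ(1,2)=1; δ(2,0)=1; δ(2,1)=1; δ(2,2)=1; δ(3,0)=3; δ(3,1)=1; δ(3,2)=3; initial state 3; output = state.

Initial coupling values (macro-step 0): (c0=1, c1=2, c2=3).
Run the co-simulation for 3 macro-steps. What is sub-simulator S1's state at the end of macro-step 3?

macro 1: S0 reads c1=2 → after 2×micro: 3; S1 reads c2=3 → after 1×micro: 1; S2 reads c2=3 → after 1×micro: 3 ⇒ (c0=3, c1=1, c2=3)
macro 2: S0 reads c1=1 → after 2×micro: 5; S1 reads c2=3 → after 1×micro: 3; S2 reads c2=3 → after 1×micro: 3 ⇒ (c0=5, c1=3, c2=3)
macro 3: S0 reads c1=3 → after 2×micro: 3; S1 reads c2=3 → after 1×micro: 3; S2 reads c2=3 → after 1×micro: 3 ⇒ (c0=3, c1=3, c2=3)

S1 state at macro-step 3 = 3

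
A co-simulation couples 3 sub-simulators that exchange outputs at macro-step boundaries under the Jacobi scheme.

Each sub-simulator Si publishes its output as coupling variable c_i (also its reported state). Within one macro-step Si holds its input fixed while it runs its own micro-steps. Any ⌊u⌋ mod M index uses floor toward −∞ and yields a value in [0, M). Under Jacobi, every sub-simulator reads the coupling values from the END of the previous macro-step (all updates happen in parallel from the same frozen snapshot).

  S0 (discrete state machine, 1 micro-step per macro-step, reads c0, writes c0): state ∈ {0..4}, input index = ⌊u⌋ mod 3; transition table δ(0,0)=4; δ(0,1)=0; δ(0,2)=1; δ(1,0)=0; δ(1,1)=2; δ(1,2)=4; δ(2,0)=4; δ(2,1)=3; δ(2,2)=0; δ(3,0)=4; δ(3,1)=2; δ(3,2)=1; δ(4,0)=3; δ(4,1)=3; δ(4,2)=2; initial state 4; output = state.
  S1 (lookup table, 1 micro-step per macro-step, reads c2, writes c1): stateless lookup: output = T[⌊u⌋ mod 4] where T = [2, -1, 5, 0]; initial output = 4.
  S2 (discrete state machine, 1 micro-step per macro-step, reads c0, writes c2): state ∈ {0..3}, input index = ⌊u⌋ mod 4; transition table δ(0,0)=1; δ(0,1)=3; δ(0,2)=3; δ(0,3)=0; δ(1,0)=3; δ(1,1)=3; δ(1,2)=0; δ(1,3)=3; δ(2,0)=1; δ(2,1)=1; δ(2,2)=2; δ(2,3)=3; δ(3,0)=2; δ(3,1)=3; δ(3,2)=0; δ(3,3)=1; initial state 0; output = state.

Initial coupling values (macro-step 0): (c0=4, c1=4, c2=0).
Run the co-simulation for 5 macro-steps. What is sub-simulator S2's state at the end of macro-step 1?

S2 state at macro-step 1 = 1

macro 1: S0 reads c0=4 → after 1×micro: 3; S1 reads c2=0 → after 1×micro: 2; S2 reads c0=4 → after 1×micro: 1 ⇒ (c0=3, c1=2, c2=1)
macro 2: S0 reads c0=3 → after 1×micro: 4; S1 reads c2=1 → after 1×micro: -1; S2 reads c0=3 → after 1×micro: 3 ⇒ (c0=4, c1=-1, c2=3)
macro 3: S0 reads c0=4 → after 1×micro: 3; S1 reads c2=3 → after 1×micro: 0; S2 reads c0=4 → after 1×micro: 2 ⇒ (c0=3, c1=0, c2=2)
macro 4: S0 reads c0=3 → after 1×micro: 4; S1 reads c2=2 → after 1×micro: 5; S2 reads c0=3 → after 1×micro: 3 ⇒ (c0=4, c1=5, c2=3)
macro 5: S0 reads c0=4 → after 1×micro: 3; S1 reads c2=3 → after 1×micro: 0; S2 reads c0=4 → after 1×micro: 2 ⇒ (c0=3, c1=0, c2=2)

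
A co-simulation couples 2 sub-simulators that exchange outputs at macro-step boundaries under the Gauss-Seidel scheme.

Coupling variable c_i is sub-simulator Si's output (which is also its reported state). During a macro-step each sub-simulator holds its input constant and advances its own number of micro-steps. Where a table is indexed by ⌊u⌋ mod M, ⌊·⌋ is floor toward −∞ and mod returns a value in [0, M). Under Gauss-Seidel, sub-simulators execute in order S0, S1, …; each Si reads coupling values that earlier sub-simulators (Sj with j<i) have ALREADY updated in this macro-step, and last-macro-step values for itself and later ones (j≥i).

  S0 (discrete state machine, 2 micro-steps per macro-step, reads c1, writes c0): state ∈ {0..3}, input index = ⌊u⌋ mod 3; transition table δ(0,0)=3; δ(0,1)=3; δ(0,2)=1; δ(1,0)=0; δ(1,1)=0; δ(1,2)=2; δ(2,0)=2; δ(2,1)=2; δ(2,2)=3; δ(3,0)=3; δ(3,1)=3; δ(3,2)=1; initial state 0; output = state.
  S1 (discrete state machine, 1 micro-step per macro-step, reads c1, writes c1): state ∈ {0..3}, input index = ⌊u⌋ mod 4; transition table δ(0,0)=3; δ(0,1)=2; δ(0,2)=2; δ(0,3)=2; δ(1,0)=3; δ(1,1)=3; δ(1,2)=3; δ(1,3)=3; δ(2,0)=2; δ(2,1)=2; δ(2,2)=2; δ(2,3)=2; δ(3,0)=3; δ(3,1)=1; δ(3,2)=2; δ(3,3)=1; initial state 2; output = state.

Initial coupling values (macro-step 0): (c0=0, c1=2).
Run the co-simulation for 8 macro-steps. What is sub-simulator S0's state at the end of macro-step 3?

macro 1: S0 reads c1=2 → after 2×micro: 2; S1 reads c1=2 → after 1×micro: 2 ⇒ (c0=2, c1=2)
macro 2: S0 reads c1=2 → after 2×micro: 1; S1 reads c1=2 → after 1×micro: 2 ⇒ (c0=1, c1=2)
macro 3: S0 reads c1=2 → after 2×micro: 3; S1 reads c1=2 → after 1×micro: 2 ⇒ (c0=3, c1=2)
macro 4: S0 reads c1=2 → after 2×micro: 2; S1 reads c1=2 → after 1×micro: 2 ⇒ (c0=2, c1=2)
macro 5: S0 reads c1=2 → after 2×micro: 1; S1 reads c1=2 → after 1×micro: 2 ⇒ (c0=1, c1=2)
macro 6: S0 reads c1=2 → after 2×micro: 3; S1 reads c1=2 → after 1×micro: 2 ⇒ (c0=3, c1=2)
macro 7: S0 reads c1=2 → after 2×micro: 2; S1 reads c1=2 → after 1×micro: 2 ⇒ (c0=2, c1=2)
macro 8: S0 reads c1=2 → after 2×micro: 1; S1 reads c1=2 → after 1×micro: 2 ⇒ (c0=1, c1=2)

S0 state at macro-step 3 = 3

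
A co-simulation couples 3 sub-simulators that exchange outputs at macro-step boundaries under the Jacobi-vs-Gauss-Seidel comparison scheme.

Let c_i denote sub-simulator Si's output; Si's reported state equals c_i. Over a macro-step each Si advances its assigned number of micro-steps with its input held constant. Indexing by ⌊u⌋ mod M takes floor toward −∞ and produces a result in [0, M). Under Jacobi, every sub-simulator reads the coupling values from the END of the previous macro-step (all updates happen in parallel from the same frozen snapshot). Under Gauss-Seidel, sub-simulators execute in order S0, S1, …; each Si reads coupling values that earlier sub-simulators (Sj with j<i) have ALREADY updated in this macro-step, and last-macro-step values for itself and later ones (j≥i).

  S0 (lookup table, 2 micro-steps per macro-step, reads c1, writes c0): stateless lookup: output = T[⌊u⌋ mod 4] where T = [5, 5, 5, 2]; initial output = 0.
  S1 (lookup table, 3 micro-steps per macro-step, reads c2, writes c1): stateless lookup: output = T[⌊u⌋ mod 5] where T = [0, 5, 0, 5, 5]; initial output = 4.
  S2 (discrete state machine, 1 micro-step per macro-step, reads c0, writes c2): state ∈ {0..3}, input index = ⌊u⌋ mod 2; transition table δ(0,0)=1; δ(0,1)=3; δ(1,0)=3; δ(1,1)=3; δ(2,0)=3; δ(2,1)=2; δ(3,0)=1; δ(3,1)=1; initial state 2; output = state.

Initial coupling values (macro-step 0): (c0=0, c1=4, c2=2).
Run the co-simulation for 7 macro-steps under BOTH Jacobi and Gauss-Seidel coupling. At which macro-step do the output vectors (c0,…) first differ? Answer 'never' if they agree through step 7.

first divergence at macro-step: 1

[Jacobi] macro 1: S0 reads c1=4 → after 2×micro: 5; S1 reads c2=2 → after 3×micro: 0; S2 reads c0=0 → after 1×micro: 3 ⇒ (c0=5, c1=0, c2=3)
[Jacobi] macro 2: S0 reads c1=0 → after 2×micro: 5; S1 reads c2=3 → after 3×micro: 5; S2 reads c0=5 → after 1×micro: 1 ⇒ (c0=5, c1=5, c2=1)
[Jacobi] macro 3: S0 reads c1=5 → after 2×micro: 5; S1 reads c2=1 → after 3×micro: 5; S2 reads c0=5 → after 1×micro: 3 ⇒ (c0=5, c1=5, c2=3)
[Jacobi] macro 4: S0 reads c1=5 → after 2×micro: 5; S1 reads c2=3 → after 3×micro: 5; S2 reads c0=5 → after 1×micro: 1 ⇒ (c0=5, c1=5, c2=1)
[Jacobi] macro 5: S0 reads c1=5 → after 2×micro: 5; S1 reads c2=1 → after 3×micro: 5; S2 reads c0=5 → after 1×micro: 3 ⇒ (c0=5, c1=5, c2=3)
[Jacobi] macro 6: S0 reads c1=5 → after 2×micro: 5; S1 reads c2=3 → after 3×micro: 5; S2 reads c0=5 → after 1×micro: 1 ⇒ (c0=5, c1=5, c2=1)
[Jacobi] macro 7: S0 reads c1=5 → after 2×micro: 5; S1 reads c2=1 → after 3×micro: 5; S2 reads c0=5 → after 1×micro: 3 ⇒ (c0=5, c1=5, c2=3)
[Gauss-Seidel] macro 1: S0 reads c1=4 → after 2×micro: 5; S1 reads c2=2 → after 3×micro: 0; S2 reads c0=5 → after 1×micro: 2 ⇒ (c0=5, c1=0, c2=2)
[Gauss-Seidel] macro 2: S0 reads c1=0 → after 2×micro: 5; S1 reads c2=2 → after 3×micro: 0; S2 reads c0=5 → after 1×micro: 2 ⇒ (c0=5, c1=0, c2=2)
[Gauss-Seidel] macro 3: S0 reads c1=0 → after 2×micro: 5; S1 reads c2=2 → after 3×micro: 0; S2 reads c0=5 → after 1×micro: 2 ⇒ (c0=5, c1=0, c2=2)
[Gauss-Seidel] macro 4: S0 reads c1=0 → after 2×micro: 5; S1 reads c2=2 → after 3×micro: 0; S2 reads c0=5 → after 1×micro: 2 ⇒ (c0=5, c1=0, c2=2)
[Gauss-Seidel] macro 5: S0 reads c1=0 → after 2×micro: 5; S1 reads c2=2 → after 3×micro: 0; S2 reads c0=5 → after 1×micro: 2 ⇒ (c0=5, c1=0, c2=2)
[Gauss-Seidel] macro 6: S0 reads c1=0 → after 2×micro: 5; S1 reads c2=2 → after 3×micro: 0; S2 reads c0=5 → after 1×micro: 2 ⇒ (c0=5, c1=0, c2=2)
[Gauss-Seidel] macro 7: S0 reads c1=0 → after 2×micro: 5; S1 reads c2=2 → after 3×micro: 0; S2 reads c0=5 → after 1×micro: 2 ⇒ (c0=5, c1=0, c2=2)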